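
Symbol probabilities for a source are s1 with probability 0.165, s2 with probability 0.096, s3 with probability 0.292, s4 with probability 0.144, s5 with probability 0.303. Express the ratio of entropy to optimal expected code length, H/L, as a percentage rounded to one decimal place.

98.1%

Entropy H = −Σ p log₂ p ≈ 2.1966 bits.
Huffman merges: 12/125+18/125→6/25; 33/200+6/25→81/200; 73/250+303/1000→119/200; 81/200+119/200→1. L = 56/25 ≈ 2.2400.
Efficiency = H/L = 2.1966/2.2400 = 98.1%.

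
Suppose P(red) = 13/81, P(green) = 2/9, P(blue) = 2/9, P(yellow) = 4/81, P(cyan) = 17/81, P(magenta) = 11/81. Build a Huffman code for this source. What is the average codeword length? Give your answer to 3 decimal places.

Repeatedly combine the two least-probable nodes; the expected code length is the sum of the merged weights.
merge 4/81 + 11/81 → 5/27
merge 13/81 + 5/27 → 28/81
merge 17/81 + 2/9 → 35/81
merge 2/9 + 28/81 → 46/81
merge 35/81 + 46/81 → 1
L = 5/27 + 28/81 + 35/81 + 46/81 + 1 = 205/81 ≈ 2.531 bits/symbol.

2.531 bits/symbol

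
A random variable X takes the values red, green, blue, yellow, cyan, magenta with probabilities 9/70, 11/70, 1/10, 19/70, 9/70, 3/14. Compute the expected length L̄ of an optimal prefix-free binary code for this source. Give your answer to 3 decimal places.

2.514 bits/symbol

Repeatedly combine the two least-probable nodes; the expected code length is the sum of the merged weights.
merge 1/10 + 9/70 → 8/35
merge 9/70 + 11/70 → 2/7
merge 3/14 + 8/35 → 31/70
merge 19/70 + 2/7 → 39/70
merge 31/70 + 39/70 → 1
L = 8/35 + 2/7 + 31/70 + 39/70 + 1 = 88/35 ≈ 2.514 bits/symbol.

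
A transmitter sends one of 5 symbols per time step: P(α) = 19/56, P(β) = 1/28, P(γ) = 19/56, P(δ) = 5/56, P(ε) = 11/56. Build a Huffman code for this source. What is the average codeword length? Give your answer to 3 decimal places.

Repeatedly combine the two least-probable nodes; the expected code length is the sum of the merged weights.
merge 1/28 + 5/56 → 1/8
merge 1/8 + 11/56 → 9/28
merge 9/28 + 19/56 → 37/56
merge 19/56 + 37/56 → 1
L = 1/8 + 9/28 + 37/56 + 1 = 59/28 ≈ 2.107 bits/symbol.

2.107 bits/symbol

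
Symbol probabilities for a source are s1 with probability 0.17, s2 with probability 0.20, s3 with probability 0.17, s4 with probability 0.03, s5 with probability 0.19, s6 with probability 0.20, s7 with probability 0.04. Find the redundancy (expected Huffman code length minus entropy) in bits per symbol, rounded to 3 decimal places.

0.079 bits

Entropy H = −Σ p log₂ p ≈ 2.5907 bits.
Huffman merges: 3/100+1/25→7/100; 7/100+17/100→6/25; 17/100+19/100→9/25; 1/5+1/5→2/5; 6/25+9/25→3/5; 2/5+3/5→1. L = 267/100 ≈ 2.6700.
L − H = 2.6700 − 2.5907 = 0.079 bits.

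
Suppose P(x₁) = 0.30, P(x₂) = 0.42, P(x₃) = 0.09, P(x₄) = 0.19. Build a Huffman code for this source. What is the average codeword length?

1.86 bits/symbol

Repeatedly combine the two least-probable nodes; the expected code length is the sum of the merged weights.
merge 9/100 + 19/100 → 7/25
merge 7/25 + 3/10 → 29/50
merge 21/50 + 29/50 → 1
L = 7/25 + 29/50 + 1 = 93/50 = 1.86 bits/symbol.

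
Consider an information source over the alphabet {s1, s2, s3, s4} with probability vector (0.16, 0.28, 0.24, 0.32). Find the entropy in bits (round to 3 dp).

1.957 bits

H = −Σ pᵢ log₂ pᵢ.
−0.16·log₂(0.16) = 0.4230
−0.28·log₂(0.28) = 0.5142
−0.24·log₂(0.24) = 0.4941
−0.32·log₂(0.32) = 0.5260
Sum ≈ 1.9574 → 1.957 bits.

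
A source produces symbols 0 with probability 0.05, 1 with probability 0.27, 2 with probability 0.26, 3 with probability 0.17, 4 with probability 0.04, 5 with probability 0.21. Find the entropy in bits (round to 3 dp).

H = −Σ pᵢ log₂ pᵢ.
−0.05·log₂(0.05) = 0.2161
−0.27·log₂(0.27) = 0.5100
−0.26·log₂(0.26) = 0.5053
−0.17·log₂(0.17) = 0.4346
−0.04·log₂(0.04) = 0.1858
−0.21·log₂(0.21) = 0.4728
Sum ≈ 2.3246 → 2.325 bits.

2.325 bits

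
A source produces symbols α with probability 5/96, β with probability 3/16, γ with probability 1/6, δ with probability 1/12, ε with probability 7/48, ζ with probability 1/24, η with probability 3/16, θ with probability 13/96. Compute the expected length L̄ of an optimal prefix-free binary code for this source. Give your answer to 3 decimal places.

Repeatedly combine the two least-probable nodes; the expected code length is the sum of the merged weights.
merge 1/24 + 5/96 → 3/32
merge 1/12 + 3/32 → 17/96
merge 13/96 + 7/48 → 9/32
merge 1/6 + 17/96 → 11/32
merge 3/16 + 3/16 → 3/8
merge 9/32 + 11/32 → 5/8
merge 3/8 + 5/8 → 1
L = 3/32 + 17/96 + 9/32 + 11/32 + 3/8 + 5/8 + 1 = 139/48 ≈ 2.896 bits/symbol.

2.896 bits/symbol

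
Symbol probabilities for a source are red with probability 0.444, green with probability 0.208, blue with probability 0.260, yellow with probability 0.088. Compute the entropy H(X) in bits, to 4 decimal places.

H = −Σ pᵢ log₂ pᵢ.
−0.444·log₂(0.444) = 0.5201
−0.208·log₂(0.208) = 0.4712
−0.260·log₂(0.260) = 0.5053
−0.088·log₂(0.088) = 0.3086
Sum ≈ 1.8051 → 1.8051 bits.

1.8051 bits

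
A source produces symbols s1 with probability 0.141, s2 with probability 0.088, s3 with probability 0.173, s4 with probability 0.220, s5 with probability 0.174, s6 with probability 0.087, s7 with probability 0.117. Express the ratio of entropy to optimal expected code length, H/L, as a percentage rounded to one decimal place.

Entropy H = −Σ p log₂ p ≈ 2.7331 bits.
Huffman merges: 87/1000+11/125→7/40; 117/1000+141/1000→129/500; 173/1000+87/500→347/1000; 7/40+11/50→79/200; 129/500+347/1000→121/200; 79/200+121/200→1. L = 139/50 ≈ 2.7800.
Efficiency = H/L = 2.7331/2.7800 = 98.3%.

98.3%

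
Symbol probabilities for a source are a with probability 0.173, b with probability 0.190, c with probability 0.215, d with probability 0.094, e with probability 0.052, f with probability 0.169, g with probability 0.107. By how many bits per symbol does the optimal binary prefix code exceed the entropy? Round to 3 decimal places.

0.050 bits

Entropy H = −Σ p log₂ p ≈ 2.6908 bits.
Huffman merges: 13/250+47/500→73/500; 107/1000+73/500→253/1000; 169/1000+173/1000→171/500; 19/100+43/200→81/200; 253/1000+171/500→119/200; 81/200+119/200→1. L = 2741/1000 ≈ 2.7410.
L − H = 2.7410 − 2.6908 = 0.050 bits.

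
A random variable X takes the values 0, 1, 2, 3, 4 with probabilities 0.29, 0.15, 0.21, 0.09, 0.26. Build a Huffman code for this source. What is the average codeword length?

2.24 bits/symbol

Repeatedly combine the two least-probable nodes; the expected code length is the sum of the merged weights.
merge 9/100 + 3/20 → 6/25
merge 21/100 + 6/25 → 9/20
merge 13/50 + 29/100 → 11/20
merge 9/20 + 11/20 → 1
L = 6/25 + 9/20 + 11/20 + 1 = 56/25 = 2.24 bits/symbol.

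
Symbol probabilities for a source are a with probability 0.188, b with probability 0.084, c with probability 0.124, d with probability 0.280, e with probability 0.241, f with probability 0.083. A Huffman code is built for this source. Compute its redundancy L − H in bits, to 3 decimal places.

0.024 bits

Entropy H = −Σ p log₂ p ≈ 2.4339 bits.
Huffman merges: 83/1000+21/250→167/1000; 31/250+167/1000→291/1000; 47/250+241/1000→429/1000; 7/25+291/1000→571/1000; 429/1000+571/1000→1. L = 1229/500 ≈ 2.4580.
L − H = 2.4580 − 2.4339 = 0.024 bits.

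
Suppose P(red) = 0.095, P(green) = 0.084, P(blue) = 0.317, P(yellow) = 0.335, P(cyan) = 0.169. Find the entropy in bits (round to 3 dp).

2.110 bits

H = −Σ pᵢ log₂ pᵢ.
−0.095·log₂(0.095) = 0.3226
−0.084·log₂(0.084) = 0.3002
−0.317·log₂(0.317) = 0.5254
−0.335·log₂(0.335) = 0.5286
−0.169·log₂(0.169) = 0.4335
Sum ≈ 2.1102 → 2.110 bits.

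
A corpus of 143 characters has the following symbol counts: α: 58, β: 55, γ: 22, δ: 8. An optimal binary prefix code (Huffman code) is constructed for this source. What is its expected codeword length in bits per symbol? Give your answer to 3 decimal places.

Probabilities are the counts divided by 143.
Repeatedly combine the two least-probable nodes; the expected code length is the sum of the merged weights.
merge 8/143 + 2/13 → 30/143
merge 30/143 + 5/13 → 85/143
merge 58/143 + 85/143 → 1
L = 30/143 + 85/143 + 1 = 258/143 ≈ 1.804 bits/symbol.

1.804 bits/symbol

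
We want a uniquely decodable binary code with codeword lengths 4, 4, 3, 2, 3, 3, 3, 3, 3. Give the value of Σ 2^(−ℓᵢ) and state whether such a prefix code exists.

With common denominator 2^4 = 16: Σ 2^(−ℓᵢ) = 1/16 + 1/16 + 2/16 + 4/16 + 2/16 + 2/16 + 2/16 + 2/16 + 2/16 = 18/16 = 1.125.
Kraft's inequality requires Σ ≤ 1; here Σ = 1.125 > 1, so no such prefix code exists.

1.125; no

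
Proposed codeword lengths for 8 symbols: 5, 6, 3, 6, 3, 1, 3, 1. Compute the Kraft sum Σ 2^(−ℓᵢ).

With common denominator 2^6 = 64: Σ 2^(−ℓᵢ) = 2/64 + 1/64 + 8/64 + 1/64 + 8/64 + 32/64 + 8/64 + 32/64 = 92/64 = 1.4375.

1.4375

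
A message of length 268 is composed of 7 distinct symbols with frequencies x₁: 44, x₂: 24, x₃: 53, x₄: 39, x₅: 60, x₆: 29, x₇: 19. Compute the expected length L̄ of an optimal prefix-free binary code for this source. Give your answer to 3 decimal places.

2.739 bits/symbol

Probabilities are the counts divided by 268.
Repeatedly combine the two least-probable nodes; the expected code length is the sum of the merged weights.
merge 19/268 + 6/67 → 43/268
merge 29/268 + 39/268 → 17/67
merge 43/268 + 11/67 → 87/268
merge 53/268 + 15/67 → 113/268
merge 17/67 + 87/268 → 155/268
merge 113/268 + 155/268 → 1
L = 43/268 + 17/67 + 87/268 + 113/268 + 155/268 + 1 = 367/134 ≈ 2.739 bits/symbol.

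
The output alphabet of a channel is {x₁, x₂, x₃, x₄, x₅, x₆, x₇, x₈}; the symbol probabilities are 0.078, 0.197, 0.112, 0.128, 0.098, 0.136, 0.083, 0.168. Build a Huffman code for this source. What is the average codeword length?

2.964 bits/symbol

Repeatedly combine the two least-probable nodes; the expected code length is the sum of the merged weights.
merge 39/500 + 83/1000 → 161/1000
merge 49/500 + 14/125 → 21/100
merge 16/125 + 17/125 → 33/125
merge 161/1000 + 21/125 → 329/1000
merge 197/1000 + 21/100 → 407/1000
merge 33/125 + 329/1000 → 593/1000
merge 407/1000 + 593/1000 → 1
L = 161/1000 + 21/100 + 33/125 + 329/1000 + 407/1000 + 593/1000 + 1 = 741/250 = 2.964 bits/symbol.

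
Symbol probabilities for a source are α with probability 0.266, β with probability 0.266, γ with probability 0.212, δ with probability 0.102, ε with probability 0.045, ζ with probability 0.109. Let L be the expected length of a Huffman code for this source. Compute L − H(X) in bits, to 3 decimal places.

Entropy H = −Σ p log₂ p ≈ 2.3766 bits.
Huffman merges: 9/200+51/500→147/1000; 109/1000+147/1000→32/125; 53/250+32/125→117/250; 133/500+133/500→133/250; 117/250+133/250→1. L = 2403/1000 ≈ 2.4030.
L − H = 2.4030 − 2.3766 = 0.026 bits.

0.026 bits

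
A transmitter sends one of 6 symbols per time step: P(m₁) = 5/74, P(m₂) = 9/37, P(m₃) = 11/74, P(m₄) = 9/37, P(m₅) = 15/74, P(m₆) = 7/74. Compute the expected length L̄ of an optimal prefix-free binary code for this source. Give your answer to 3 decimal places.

Repeatedly combine the two least-probable nodes; the expected code length is the sum of the merged weights.
merge 5/74 + 7/74 → 6/37
merge 11/74 + 6/37 → 23/74
merge 15/74 + 9/37 → 33/74
merge 9/37 + 23/74 → 41/74
merge 33/74 + 41/74 → 1
L = 6/37 + 23/74 + 33/74 + 41/74 + 1 = 183/74 ≈ 2.473 bits/symbol.

2.473 bits/symbol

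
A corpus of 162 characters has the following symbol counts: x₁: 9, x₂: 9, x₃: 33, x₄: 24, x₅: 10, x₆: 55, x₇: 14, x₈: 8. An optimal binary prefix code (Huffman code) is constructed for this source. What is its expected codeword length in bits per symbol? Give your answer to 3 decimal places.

Probabilities are the counts divided by 162.
Repeatedly combine the two least-probable nodes; the expected code length is the sum of the merged weights.
merge 4/81 + 1/18 → 17/162
merge 1/18 + 5/81 → 19/162
merge 7/81 + 17/162 → 31/162
merge 19/162 + 4/27 → 43/162
merge 31/162 + 11/54 → 32/81
merge 43/162 + 55/162 → 49/81
merge 32/81 + 49/81 → 1
L = 17/162 + 19/162 + 31/162 + 43/162 + 32/81 + 49/81 + 1 = 217/81 ≈ 2.679 bits/symbol.

2.679 bits/symbol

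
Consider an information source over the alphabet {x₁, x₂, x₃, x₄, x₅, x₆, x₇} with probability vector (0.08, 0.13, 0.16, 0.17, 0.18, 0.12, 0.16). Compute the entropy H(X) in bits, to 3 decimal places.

H = −Σ pᵢ log₂ pᵢ.
−0.08·log₂(0.08) = 0.2915
−0.13·log₂(0.13) = 0.3826
−0.16·log₂(0.16) = 0.4230
−0.17·log₂(0.17) = 0.4346
−0.18·log₂(0.18) = 0.4453
−0.12·log₂(0.12) = 0.3671
−0.16·log₂(0.16) = 0.4230
Sum ≈ 2.7671 → 2.767 bits.

2.767 bits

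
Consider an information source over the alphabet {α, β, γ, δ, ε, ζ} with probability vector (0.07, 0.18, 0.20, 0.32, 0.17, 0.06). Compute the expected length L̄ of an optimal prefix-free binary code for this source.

Repeatedly combine the two least-probable nodes; the expected code length is the sum of the merged weights.
merge 3/50 + 7/100 → 13/100
merge 13/100 + 17/100 → 3/10
merge 9/50 + 1/5 → 19/50
merge 3/10 + 8/25 → 31/50
merge 19/50 + 31/50 → 1
L = 13/100 + 3/10 + 19/50 + 31/50 + 1 = 243/100 = 2.43 bits/symbol.

2.43 bits/symbol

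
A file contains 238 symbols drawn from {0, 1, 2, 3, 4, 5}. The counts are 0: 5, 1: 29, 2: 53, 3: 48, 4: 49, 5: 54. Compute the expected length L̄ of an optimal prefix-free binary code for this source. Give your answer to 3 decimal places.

Probabilities are the counts divided by 238.
Repeatedly combine the two least-probable nodes; the expected code length is the sum of the merged weights.
merge 5/238 + 29/238 → 1/7
merge 1/7 + 24/119 → 41/119
merge 7/34 + 53/238 → 3/7
merge 27/119 + 41/119 → 4/7
merge 3/7 + 4/7 → 1
L = 1/7 + 41/119 + 3/7 + 4/7 + 1 = 296/119 ≈ 2.487 bits/symbol.

2.487 bits/symbol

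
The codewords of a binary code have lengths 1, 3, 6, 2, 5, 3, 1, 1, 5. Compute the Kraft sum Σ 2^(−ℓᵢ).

2.078125

With common denominator 2^6 = 64: Σ 2^(−ℓᵢ) = 32/64 + 8/64 + 1/64 + 16/64 + 2/64 + 8/64 + 32/64 + 32/64 + 2/64 = 133/64 = 2.078125.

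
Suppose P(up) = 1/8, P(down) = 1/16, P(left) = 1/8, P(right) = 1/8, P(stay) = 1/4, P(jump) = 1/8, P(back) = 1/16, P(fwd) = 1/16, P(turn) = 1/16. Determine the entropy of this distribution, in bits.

3 bits

Each probability is a power of 1/2, so log₂(1/p) is an integer.
H = Σ p·log₂(1/p) = 1/8·3 + 1/16·4 + 1/8·3 + 1/8·3 + 1/4·2 + 1/8·3 + 1/16·4 + 1/16·4 + 1/16·4 = 3 bits.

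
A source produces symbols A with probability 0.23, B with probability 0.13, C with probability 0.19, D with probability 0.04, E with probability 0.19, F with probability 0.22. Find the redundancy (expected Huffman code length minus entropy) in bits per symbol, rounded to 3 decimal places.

Entropy H = −Σ p log₂ p ≈ 2.4471 bits.
Huffman merges: 1/25+13/100→17/100; 17/100+19/100→9/25; 19/100+11/50→41/100; 23/100+9/25→59/100; 41/100+59/100→1. L = 253/100 ≈ 2.5300.
L − H = 2.5300 − 2.4471 = 0.083 bits.

0.083 bits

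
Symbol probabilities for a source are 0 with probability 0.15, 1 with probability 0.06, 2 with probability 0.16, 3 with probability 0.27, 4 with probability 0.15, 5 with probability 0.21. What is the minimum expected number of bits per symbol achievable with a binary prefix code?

2.52 bits/symbol

Repeatedly combine the two least-probable nodes; the expected code length is the sum of the merged weights.
merge 3/50 + 3/20 → 21/100
merge 3/20 + 4/25 → 31/100
merge 21/100 + 21/100 → 21/50
merge 27/100 + 31/100 → 29/50
merge 21/50 + 29/50 → 1
L = 21/100 + 31/100 + 21/50 + 29/50 + 1 = 63/25 = 2.52 bits/symbol.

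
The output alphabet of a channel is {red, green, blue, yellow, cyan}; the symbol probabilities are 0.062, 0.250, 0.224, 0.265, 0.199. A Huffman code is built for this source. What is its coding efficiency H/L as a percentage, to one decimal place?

97.5%

Entropy H = −Σ p log₂ p ≈ 2.2034 bits.
Huffman merges: 31/500+199/1000→261/1000; 28/125+1/4→237/500; 261/1000+53/200→263/500; 237/500+263/500→1. L = 2261/1000 ≈ 2.2610.
Efficiency = H/L = 2.2034/2.2610 = 97.5%.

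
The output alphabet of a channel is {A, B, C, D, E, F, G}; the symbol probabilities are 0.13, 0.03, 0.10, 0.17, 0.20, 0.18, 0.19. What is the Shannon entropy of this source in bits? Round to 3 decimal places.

H = −Σ pᵢ log₂ pᵢ.
−0.13·log₂(0.13) = 0.3826
−0.03·log₂(0.03) = 0.1518
−0.10·log₂(0.10) = 0.3322
−0.17·log₂(0.17) = 0.4346
−0.20·log₂(0.20) = 0.4644
−0.18·log₂(0.18) = 0.4453
−0.19·log₂(0.19) = 0.4552
Sum ≈ 2.6661 → 2.666 bits.

2.666 bits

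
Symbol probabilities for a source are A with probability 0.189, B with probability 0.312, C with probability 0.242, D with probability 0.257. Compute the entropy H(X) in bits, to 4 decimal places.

H = −Σ pᵢ log₂ pᵢ.
−0.189·log₂(0.189) = 0.4543
−0.312·log₂(0.312) = 0.5243
−0.242·log₂(0.242) = 0.4954
−0.257·log₂(0.257) = 0.5038
Sum ≈ 1.9777 → 1.9777 bits.

1.9777 bits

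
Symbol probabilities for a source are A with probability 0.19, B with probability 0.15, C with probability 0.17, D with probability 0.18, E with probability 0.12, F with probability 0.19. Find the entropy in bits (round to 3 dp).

H = −Σ pᵢ log₂ pᵢ.
−0.19·log₂(0.19) = 0.4552
−0.15·log₂(0.15) = 0.4105
−0.17·log₂(0.17) = 0.4346
−0.18·log₂(0.18) = 0.4453
−0.12·log₂(0.12) = 0.3671
−0.19·log₂(0.19) = 0.4552
Sum ≈ 2.5680 → 2.568 bits.

2.568 bits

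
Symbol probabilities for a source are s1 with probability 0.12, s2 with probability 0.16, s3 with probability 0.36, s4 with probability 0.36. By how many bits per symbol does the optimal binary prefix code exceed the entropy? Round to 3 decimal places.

Entropy H = −Σ p log₂ p ≈ 1.8513 bits.
Huffman merges: 3/25+4/25→7/25; 7/25+9/25→16/25; 9/25+16/25→1. L = 48/25 ≈ 1.9200.
L − H = 1.9200 − 1.8513 = 0.069 bits.

0.069 bits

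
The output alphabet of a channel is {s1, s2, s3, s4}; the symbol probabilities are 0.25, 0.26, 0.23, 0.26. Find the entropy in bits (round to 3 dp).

H = −Σ pᵢ log₂ pᵢ.
−0.25·log₂(0.25) = 0.5000
−0.26·log₂(0.26) = 0.5053
−0.23·log₂(0.23) = 0.4877
−0.26·log₂(0.26) = 0.5053
Sum ≈ 1.9982 → 1.998 bits.

1.998 bits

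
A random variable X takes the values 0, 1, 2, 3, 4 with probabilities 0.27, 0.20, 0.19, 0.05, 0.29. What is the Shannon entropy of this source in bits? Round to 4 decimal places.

H = −Σ pᵢ log₂ pᵢ.
−0.27·log₂(0.27) = 0.5100
−0.20·log₂(0.20) = 0.4644
−0.19·log₂(0.19) = 0.4552
−0.05·log₂(0.05) = 0.2161
−0.29·log₂(0.29) = 0.5179
Sum ≈ 2.1636 → 2.1636 bits.

2.1636 bits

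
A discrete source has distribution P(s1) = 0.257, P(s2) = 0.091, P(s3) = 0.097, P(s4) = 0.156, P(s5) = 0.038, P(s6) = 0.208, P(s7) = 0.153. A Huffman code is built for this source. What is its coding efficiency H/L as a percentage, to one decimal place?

Entropy H = −Σ p log₂ p ≈ 2.6279 bits.
Huffman merges: 19/500+91/1000→129/1000; 97/1000+129/1000→113/500; 153/1000+39/250→309/1000; 26/125+113/500→217/500; 257/1000+309/1000→283/500; 217/500+283/500→1. L = 333/125 ≈ 2.6640.
Efficiency = H/L = 2.6279/2.6640 = 98.6%.

98.6%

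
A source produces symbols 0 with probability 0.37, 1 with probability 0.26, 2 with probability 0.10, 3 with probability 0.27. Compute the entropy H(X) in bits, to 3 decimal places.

H = −Σ pᵢ log₂ pᵢ.
−0.37·log₂(0.37) = 0.5307
−0.26·log₂(0.26) = 0.5053
−0.10·log₂(0.10) = 0.3322
−0.27·log₂(0.27) = 0.5100
Sum ≈ 1.8782 → 1.878 bits.

1.878 bits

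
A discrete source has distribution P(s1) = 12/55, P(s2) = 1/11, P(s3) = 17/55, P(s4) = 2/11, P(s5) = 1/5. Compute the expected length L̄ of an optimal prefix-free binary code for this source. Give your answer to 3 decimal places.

Repeatedly combine the two least-probable nodes; the expected code length is the sum of the merged weights.
merge 1/11 + 2/11 → 3/11
merge 1/5 + 12/55 → 23/55
merge 3/11 + 17/55 → 32/55
merge 23/55 + 32/55 → 1
L = 3/11 + 23/55 + 32/55 + 1 = 25/11 ≈ 2.273 bits/symbol.

2.273 bits/symbol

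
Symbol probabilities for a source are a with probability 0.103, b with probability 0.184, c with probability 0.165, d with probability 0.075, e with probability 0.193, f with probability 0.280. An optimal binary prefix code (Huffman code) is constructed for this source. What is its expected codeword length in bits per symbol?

2.521 bits/symbol

Repeatedly combine the two least-probable nodes; the expected code length is the sum of the merged weights.
merge 3/40 + 103/1000 → 89/500
merge 33/200 + 89/500 → 343/1000
merge 23/125 + 193/1000 → 377/1000
merge 7/25 + 343/1000 → 623/1000
merge 377/1000 + 623/1000 → 1
L = 89/500 + 343/1000 + 377/1000 + 623/1000 + 1 = 2521/1000 = 2.521 bits/symbol.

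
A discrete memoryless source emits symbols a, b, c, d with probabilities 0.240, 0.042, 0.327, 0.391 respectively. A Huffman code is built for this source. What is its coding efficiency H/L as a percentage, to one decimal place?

Entropy H = −Σ p log₂ p ≈ 1.7433 bits.
Huffman merges: 21/500+6/25→141/500; 141/500+327/1000→609/1000; 391/1000+609/1000→1. L = 1891/1000 ≈ 1.8910.
Efficiency = H/L = 1.7433/1.8910 = 92.2%.

92.2%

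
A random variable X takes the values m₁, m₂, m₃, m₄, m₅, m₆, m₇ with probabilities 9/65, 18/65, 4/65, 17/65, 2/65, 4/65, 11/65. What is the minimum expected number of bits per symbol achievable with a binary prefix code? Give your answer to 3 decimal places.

2.538 bits/symbol

Repeatedly combine the two least-probable nodes; the expected code length is the sum of the merged weights.
merge 2/65 + 4/65 → 6/65
merge 4/65 + 6/65 → 2/13
merge 9/65 + 2/13 → 19/65
merge 11/65 + 17/65 → 28/65
merge 18/65 + 19/65 → 37/65
merge 28/65 + 37/65 → 1
L = 6/65 + 2/13 + 19/65 + 28/65 + 37/65 + 1 = 33/13 ≈ 2.538 bits/symbol.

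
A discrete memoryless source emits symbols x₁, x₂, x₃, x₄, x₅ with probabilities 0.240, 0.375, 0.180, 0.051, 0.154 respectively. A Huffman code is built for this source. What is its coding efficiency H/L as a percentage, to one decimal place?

Entropy H = −Σ p log₂ p ≈ 2.1047 bits.
Huffman merges: 51/1000+77/500→41/200; 9/50+41/200→77/200; 6/25+3/8→123/200; 77/200+123/200→1. L = 441/200 ≈ 2.2050.
Efficiency = H/L = 2.1047/2.2050 = 95.5%.

95.5%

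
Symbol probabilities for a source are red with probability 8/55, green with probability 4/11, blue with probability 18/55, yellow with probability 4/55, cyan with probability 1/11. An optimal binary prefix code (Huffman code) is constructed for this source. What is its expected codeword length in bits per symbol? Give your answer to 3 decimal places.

Repeatedly combine the two least-probable nodes; the expected code length is the sum of the merged weights.
merge 4/55 + 1/11 → 9/55
merge 8/55 + 9/55 → 17/55
merge 17/55 + 18/55 → 7/11
merge 4/11 + 7/11 → 1
L = 9/55 + 17/55 + 7/11 + 1 = 116/55 ≈ 2.109 bits/symbol.

2.109 bits/symbol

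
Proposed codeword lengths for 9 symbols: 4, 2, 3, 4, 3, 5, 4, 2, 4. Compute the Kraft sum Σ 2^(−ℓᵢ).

With common denominator 2^5 = 32: Σ 2^(−ℓᵢ) = 2/32 + 8/32 + 4/32 + 2/32 + 4/32 + 1/32 + 2/32 + 8/32 + 2/32 = 33/32 = 1.03125.

1.03125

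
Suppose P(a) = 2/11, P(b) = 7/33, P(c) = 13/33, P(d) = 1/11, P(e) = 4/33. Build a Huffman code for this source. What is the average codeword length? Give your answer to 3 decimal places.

2.212 bits/symbol

Repeatedly combine the two least-probable nodes; the expected code length is the sum of the merged weights.
merge 1/11 + 4/33 → 7/33
merge 2/11 + 7/33 → 13/33
merge 7/33 + 13/33 → 20/33
merge 13/33 + 20/33 → 1
L = 7/33 + 13/33 + 20/33 + 1 = 73/33 ≈ 2.212 bits/symbol.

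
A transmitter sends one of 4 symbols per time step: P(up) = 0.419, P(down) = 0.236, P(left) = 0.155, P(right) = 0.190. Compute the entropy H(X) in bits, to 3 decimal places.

1.890 bits

H = −Σ pᵢ log₂ pᵢ.
−0.419·log₂(0.419) = 0.5258
−0.236·log₂(0.236) = 0.4916
−0.155·log₂(0.155) = 0.4169
−0.190·log₂(0.190) = 0.4552
Sum ≈ 1.8896 → 1.890 bits.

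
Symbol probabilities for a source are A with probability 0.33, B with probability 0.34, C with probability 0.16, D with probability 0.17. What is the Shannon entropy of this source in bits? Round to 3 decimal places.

1.915 bits

H = −Σ pᵢ log₂ pᵢ.
−0.33·log₂(0.33) = 0.5278
−0.34·log₂(0.34) = 0.5292
−0.16·log₂(0.16) = 0.4230
−0.17·log₂(0.17) = 0.4346
Sum ≈ 1.9146 → 1.915 bits.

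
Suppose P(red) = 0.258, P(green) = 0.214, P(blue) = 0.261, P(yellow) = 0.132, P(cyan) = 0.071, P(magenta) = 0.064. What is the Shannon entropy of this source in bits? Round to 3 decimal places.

2.396 bits

H = −Σ pᵢ log₂ pᵢ.
−0.258·log₂(0.258) = 0.5043
−0.214·log₂(0.214) = 0.4760
−0.261·log₂(0.261) = 0.5058
−0.132·log₂(0.132) = 0.3856
−0.071·log₂(0.071) = 0.2709
−0.064·log₂(0.064) = 0.2538
Sum ≈ 2.3964 → 2.396 bits.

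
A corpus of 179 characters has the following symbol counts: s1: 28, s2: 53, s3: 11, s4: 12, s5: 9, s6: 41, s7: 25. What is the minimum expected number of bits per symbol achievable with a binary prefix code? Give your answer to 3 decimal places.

Probabilities are the counts divided by 179.
Repeatedly combine the two least-probable nodes; the expected code length is the sum of the merged weights.
merge 9/179 + 11/179 → 20/179
merge 12/179 + 20/179 → 32/179
merge 25/179 + 28/179 → 53/179
merge 32/179 + 41/179 → 73/179
merge 53/179 + 53/179 → 106/179
merge 73/179 + 106/179 → 1
L = 20/179 + 32/179 + 53/179 + 73/179 + 106/179 + 1 = 463/179 ≈ 2.587 bits/symbol.

2.587 bits/symbol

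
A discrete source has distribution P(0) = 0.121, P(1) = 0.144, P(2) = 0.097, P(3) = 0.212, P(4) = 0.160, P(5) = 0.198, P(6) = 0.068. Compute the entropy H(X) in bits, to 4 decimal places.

H = −Σ pᵢ log₂ pᵢ.
−0.121·log₂(0.121) = 0.3687
−0.144·log₂(0.144) = 0.4026
−0.097·log₂(0.097) = 0.3265
−0.212·log₂(0.212) = 0.4744
−0.160·log₂(0.160) = 0.4230
−0.198·log₂(0.198) = 0.4626
−0.068·log₂(0.068) = 0.2637
Sum ≈ 2.7216 → 2.7216 bits.

2.7216 bits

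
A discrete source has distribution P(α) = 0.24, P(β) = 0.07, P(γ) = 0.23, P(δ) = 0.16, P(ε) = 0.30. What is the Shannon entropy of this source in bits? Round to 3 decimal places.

2.194 bits

H = −Σ pᵢ log₂ pᵢ.
−0.24·log₂(0.24) = 0.4941
−0.07·log₂(0.07) = 0.2686
−0.23·log₂(0.23) = 0.4877
−0.16·log₂(0.16) = 0.4230
−0.30·log₂(0.30) = 0.5211
Sum ≈ 2.1945 → 2.194 bits.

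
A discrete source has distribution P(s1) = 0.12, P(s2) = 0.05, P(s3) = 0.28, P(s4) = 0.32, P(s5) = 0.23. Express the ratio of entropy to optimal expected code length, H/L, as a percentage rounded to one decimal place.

Entropy H = −Σ p log₂ p ≈ 2.1111 bits.
Huffman merges: 1/20+3/25→17/100; 17/100+23/100→2/5; 7/25+8/25→3/5; 2/5+3/5→1. L = 217/100 ≈ 2.1700.
Efficiency = H/L = 2.1111/2.1700 = 97.3%.

97.3%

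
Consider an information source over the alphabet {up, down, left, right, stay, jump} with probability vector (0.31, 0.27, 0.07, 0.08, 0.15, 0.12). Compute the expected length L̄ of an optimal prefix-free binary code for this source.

Repeatedly combine the two least-probable nodes; the expected code length is the sum of the merged weights.
merge 7/100 + 2/25 → 3/20
merge 3/25 + 3/20 → 27/100
merge 3/20 + 27/100 → 21/50
merge 27/100 + 31/100 → 29/50
merge 21/50 + 29/50 → 1
L = 3/20 + 27/100 + 21/50 + 29/50 + 1 = 121/50 = 2.42 bits/symbol.

2.42 bits/symbol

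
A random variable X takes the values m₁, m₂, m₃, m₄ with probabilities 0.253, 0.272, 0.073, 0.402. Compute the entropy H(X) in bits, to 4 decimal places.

H = −Σ pᵢ log₂ pᵢ.
−0.253·log₂(0.253) = 0.5016
−0.272·log₂(0.272) = 0.5109
−0.073·log₂(0.073) = 0.2756
−0.402·log₂(0.402) = 0.5285
Sum ≈ 1.8167 → 1.8167 bits.

1.8167 bits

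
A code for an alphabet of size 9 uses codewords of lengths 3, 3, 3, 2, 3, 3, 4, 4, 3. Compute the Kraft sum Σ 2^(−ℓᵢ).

With common denominator 2^4 = 16: Σ 2^(−ℓᵢ) = 2/16 + 2/16 + 2/16 + 4/16 + 2/16 + 2/16 + 1/16 + 1/16 + 2/16 = 18/16 = 1.125.

1.125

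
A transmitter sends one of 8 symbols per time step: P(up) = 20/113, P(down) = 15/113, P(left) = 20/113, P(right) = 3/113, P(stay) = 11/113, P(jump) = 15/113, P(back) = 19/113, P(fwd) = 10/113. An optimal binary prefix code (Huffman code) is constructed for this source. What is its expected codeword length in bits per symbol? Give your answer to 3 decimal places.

Repeatedly combine the two least-probable nodes; the expected code length is the sum of the merged weights.
merge 3/113 + 10/113 → 13/113
merge 11/113 + 13/113 → 24/113
merge 15/113 + 15/113 → 30/113
merge 19/113 + 20/113 → 39/113
merge 20/113 + 24/113 → 44/113
merge 30/113 + 39/113 → 69/113
merge 44/113 + 69/113 → 1
L = 13/113 + 24/113 + 30/113 + 39/113 + 44/113 + 69/113 + 1 = 332/113 ≈ 2.938 bits/symbol.

2.938 bits/symbol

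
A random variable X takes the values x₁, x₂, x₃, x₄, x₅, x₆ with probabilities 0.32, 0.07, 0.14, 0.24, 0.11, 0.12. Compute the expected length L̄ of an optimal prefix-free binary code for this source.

2.44 bits/symbol

Repeatedly combine the two least-probable nodes; the expected code length is the sum of the merged weights.
merge 7/100 + 11/100 → 9/50
merge 3/25 + 7/50 → 13/50
merge 9/50 + 6/25 → 21/50
merge 13/50 + 8/25 → 29/50
merge 21/50 + 29/50 → 1
L = 9/50 + 13/50 + 21/50 + 29/50 + 1 = 61/25 = 2.44 bits/symbol.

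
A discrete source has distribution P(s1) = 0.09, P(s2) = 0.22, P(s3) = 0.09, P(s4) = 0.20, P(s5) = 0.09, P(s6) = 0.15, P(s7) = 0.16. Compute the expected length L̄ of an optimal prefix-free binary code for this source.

Repeatedly combine the two least-probable nodes; the expected code length is the sum of the merged weights.
merge 9/100 + 9/100 → 9/50
merge 9/100 + 3/20 → 6/25
merge 4/25 + 9/50 → 17/50
merge 1/5 + 11/50 → 21/50
merge 6/25 + 17/50 → 29/50
merge 21/50 + 29/50 → 1
L = 9/50 + 6/25 + 17/50 + 21/50 + 29/50 + 1 = 69/25 = 2.76 bits/symbol.

2.76 bits/symbol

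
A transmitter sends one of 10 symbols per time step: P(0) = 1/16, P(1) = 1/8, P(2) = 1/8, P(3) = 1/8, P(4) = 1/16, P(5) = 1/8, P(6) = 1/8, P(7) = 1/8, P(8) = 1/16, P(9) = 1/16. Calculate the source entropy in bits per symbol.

Each probability is a power of 1/2, so log₂(1/p) is an integer.
H = Σ p·log₂(1/p) = 1/16·4 + 1/8·3 + 1/8·3 + 1/8·3 + 1/16·4 + 1/8·3 + 1/8·3 + 1/8·3 + 1/16·4 + 1/16·4 = 3.25 bits.

3.25 bits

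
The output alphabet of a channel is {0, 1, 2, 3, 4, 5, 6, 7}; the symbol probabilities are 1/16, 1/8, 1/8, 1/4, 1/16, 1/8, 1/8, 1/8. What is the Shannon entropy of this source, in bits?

2.875 bits

Each probability is a power of 1/2, so log₂(1/p) is an integer.
H = Σ p·log₂(1/p) = 1/16·4 + 1/8·3 + 1/8·3 + 1/4·2 + 1/16·4 + 1/8·3 + 1/8·3 + 1/8·3 = 2.875 bits.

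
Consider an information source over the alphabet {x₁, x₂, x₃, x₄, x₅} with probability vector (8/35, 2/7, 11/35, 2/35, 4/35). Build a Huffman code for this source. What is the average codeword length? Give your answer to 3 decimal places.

2.171 bits/symbol

Repeatedly combine the two least-probable nodes; the expected code length is the sum of the merged weights.
merge 2/35 + 4/35 → 6/35
merge 6/35 + 8/35 → 2/5
merge 2/7 + 11/35 → 3/5
merge 2/5 + 3/5 → 1
L = 6/35 + 2/5 + 3/5 + 1 = 76/35 ≈ 2.171 bits/symbol.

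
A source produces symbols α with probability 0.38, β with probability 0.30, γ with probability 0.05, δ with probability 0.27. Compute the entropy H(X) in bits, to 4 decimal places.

1.7777 bits

H = −Σ pᵢ log₂ pᵢ.
−0.38·log₂(0.38) = 0.5305
−0.30·log₂(0.30) = 0.5211
−0.05·log₂(0.05) = 0.2161
−0.27·log₂(0.27) = 0.5100
Sum ≈ 1.7777 → 1.7777 bits.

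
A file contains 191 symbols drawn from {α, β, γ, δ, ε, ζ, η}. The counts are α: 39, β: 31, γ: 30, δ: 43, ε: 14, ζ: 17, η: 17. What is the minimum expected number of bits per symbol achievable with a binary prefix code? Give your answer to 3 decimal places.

Probabilities are the counts divided by 191.
Repeatedly combine the two least-probable nodes; the expected code length is the sum of the merged weights.
merge 14/191 + 17/191 → 31/191
merge 17/191 + 30/191 → 47/191
merge 31/191 + 31/191 → 62/191
merge 39/191 + 43/191 → 82/191
merge 47/191 + 62/191 → 109/191
merge 82/191 + 109/191 → 1
L = 31/191 + 47/191 + 62/191 + 82/191 + 109/191 + 1 = 522/191 ≈ 2.733 bits/symbol.

2.733 bits/symbol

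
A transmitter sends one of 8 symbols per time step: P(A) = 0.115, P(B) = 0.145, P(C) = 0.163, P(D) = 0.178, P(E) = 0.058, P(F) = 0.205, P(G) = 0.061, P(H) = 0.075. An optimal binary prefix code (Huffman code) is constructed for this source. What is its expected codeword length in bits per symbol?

Repeatedly combine the two least-probable nodes; the expected code length is the sum of the merged weights.
merge 29/500 + 61/1000 → 119/1000
merge 3/40 + 23/200 → 19/100
merge 119/1000 + 29/200 → 33/125
merge 163/1000 + 89/500 → 341/1000
merge 19/100 + 41/200 → 79/200
merge 33/125 + 341/1000 → 121/200
merge 79/200 + 121/200 → 1
L = 119/1000 + 19/100 + 33/125 + 341/1000 + 79/200 + 121/200 + 1 = 1457/500 = 2.914 bits/symbol.

2.914 bits/symbol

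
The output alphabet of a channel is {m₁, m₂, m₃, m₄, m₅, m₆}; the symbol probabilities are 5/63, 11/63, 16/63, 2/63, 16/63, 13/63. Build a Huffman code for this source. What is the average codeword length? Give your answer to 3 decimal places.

2.397 bits/symbol

Repeatedly combine the two least-probable nodes; the expected code length is the sum of the merged weights.
merge 2/63 + 5/63 → 1/9
merge 1/9 + 11/63 → 2/7
merge 13/63 + 16/63 → 29/63
merge 16/63 + 2/7 → 34/63
merge 29/63 + 34/63 → 1
L = 1/9 + 2/7 + 29/63 + 34/63 + 1 = 151/63 ≈ 2.397 bits/symbol.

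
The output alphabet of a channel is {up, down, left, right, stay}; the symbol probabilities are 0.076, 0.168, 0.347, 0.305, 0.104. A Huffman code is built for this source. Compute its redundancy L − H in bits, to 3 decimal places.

0.073 bits

Entropy H = −Σ p log₂ p ≈ 2.1069 bits.
Huffman merges: 19/250+13/125→9/50; 21/125+9/50→87/250; 61/200+347/1000→163/250; 87/250+163/250→1. L = 109/50 ≈ 2.1800.
L − H = 2.1800 − 2.1069 = 0.073 bits.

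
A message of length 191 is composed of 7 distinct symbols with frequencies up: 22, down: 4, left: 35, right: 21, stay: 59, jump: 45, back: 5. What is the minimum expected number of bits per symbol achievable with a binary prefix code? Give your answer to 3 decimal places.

Probabilities are the counts divided by 191.
Repeatedly combine the two least-probable nodes; the expected code length is the sum of the merged weights.
merge 4/191 + 5/191 → 9/191
merge 9/191 + 21/191 → 30/191
merge 22/191 + 30/191 → 52/191
merge 35/191 + 45/191 → 80/191
merge 52/191 + 59/191 → 111/191
merge 80/191 + 111/191 → 1
L = 9/191 + 30/191 + 52/191 + 80/191 + 111/191 + 1 = 473/191 ≈ 2.476 bits/symbol.

2.476 bits/symbol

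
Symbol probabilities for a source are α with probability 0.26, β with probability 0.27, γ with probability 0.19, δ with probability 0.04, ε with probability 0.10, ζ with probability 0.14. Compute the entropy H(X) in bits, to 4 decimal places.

H = −Σ pᵢ log₂ pᵢ.
−0.26·log₂(0.26) = 0.5053
−0.27·log₂(0.27) = 0.5100
−0.19·log₂(0.19) = 0.4552
−0.04·log₂(0.04) = 0.1858
−0.10·log₂(0.10) = 0.3322
−0.14·log₂(0.14) = 0.3971
Sum ≈ 2.3856 → 2.3856 bits.

2.3856 bits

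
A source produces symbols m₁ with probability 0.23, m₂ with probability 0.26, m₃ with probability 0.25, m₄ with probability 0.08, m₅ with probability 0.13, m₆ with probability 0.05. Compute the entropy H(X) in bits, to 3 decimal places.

H = −Σ pᵢ log₂ pᵢ.
−0.23·log₂(0.23) = 0.4877
−0.26·log₂(0.26) = 0.5053
−0.25·log₂(0.25) = 0.5000
−0.08·log₂(0.08) = 0.2915
−0.13·log₂(0.13) = 0.3826
−0.05·log₂(0.05) = 0.2161
Sum ≈ 2.3832 → 2.383 bits.

2.383 bits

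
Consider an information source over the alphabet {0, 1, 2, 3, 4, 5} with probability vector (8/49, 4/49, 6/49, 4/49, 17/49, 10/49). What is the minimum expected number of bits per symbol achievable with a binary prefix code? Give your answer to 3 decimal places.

2.449 bits/symbol

Repeatedly combine the two least-probable nodes; the expected code length is the sum of the merged weights.
merge 4/49 + 4/49 → 8/49
merge 6/49 + 8/49 → 2/7
merge 8/49 + 10/49 → 18/49
merge 2/7 + 17/49 → 31/49
merge 18/49 + 31/49 → 1
L = 8/49 + 2/7 + 18/49 + 31/49 + 1 = 120/49 ≈ 2.449 bits/symbol.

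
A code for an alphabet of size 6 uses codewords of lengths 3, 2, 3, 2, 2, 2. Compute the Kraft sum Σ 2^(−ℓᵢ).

1.25

With common denominator 2^3 = 8: Σ 2^(−ℓᵢ) = 1/8 + 2/8 + 1/8 + 2/8 + 2/8 + 2/8 = 10/8 = 1.25.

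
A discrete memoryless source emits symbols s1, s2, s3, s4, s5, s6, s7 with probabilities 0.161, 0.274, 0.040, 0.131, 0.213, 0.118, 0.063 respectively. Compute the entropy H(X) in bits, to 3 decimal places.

2.596 bits

H = −Σ pᵢ log₂ pᵢ.
−0.161·log₂(0.161) = 0.4242
−0.274·log₂(0.274) = 0.5118
−0.040·log₂(0.040) = 0.1858
−0.131·log₂(0.131) = 0.3841
−0.213·log₂(0.213) = 0.4752
−0.118·log₂(0.118) = 0.3638
−0.063·log₂(0.063) = 0.2513
Sum ≈ 2.5962 → 2.596 bits.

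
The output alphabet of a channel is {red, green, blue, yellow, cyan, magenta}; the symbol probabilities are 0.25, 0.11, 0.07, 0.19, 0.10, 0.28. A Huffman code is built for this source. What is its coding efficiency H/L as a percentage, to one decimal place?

Entropy H = −Σ p log₂ p ≈ 2.4205 bits.
Huffman merges: 7/100+1/10→17/100; 11/100+17/100→7/25; 19/100+1/4→11/25; 7/25+7/25→14/25; 11/25+14/25→1. L = 49/20 ≈ 2.4500.
Efficiency = H/L = 2.4205/2.4500 = 98.8%.

98.8%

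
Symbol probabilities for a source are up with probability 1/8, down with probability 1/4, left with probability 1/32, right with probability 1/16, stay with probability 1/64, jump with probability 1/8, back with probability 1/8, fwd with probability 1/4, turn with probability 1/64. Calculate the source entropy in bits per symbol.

Each probability is a power of 1/2, so log₂(1/p) is an integer.
H = Σ p·log₂(1/p) = 1/8·3 + 1/4·2 + 1/32·5 + 1/16·4 + 1/64·6 + 1/8·3 + 1/8·3 + 1/4·2 + 1/64·6 = 2.71875 bits.

2.71875 bits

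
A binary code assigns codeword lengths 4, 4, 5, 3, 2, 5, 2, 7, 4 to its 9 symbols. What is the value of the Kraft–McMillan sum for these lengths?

With common denominator 2^7 = 128: Σ 2^(−ℓᵢ) = 8/128 + 8/128 + 4/128 + 16/128 + 32/128 + 4/128 + 32/128 + 1/128 + 8/128 = 113/128 = 0.8828125.

0.8828125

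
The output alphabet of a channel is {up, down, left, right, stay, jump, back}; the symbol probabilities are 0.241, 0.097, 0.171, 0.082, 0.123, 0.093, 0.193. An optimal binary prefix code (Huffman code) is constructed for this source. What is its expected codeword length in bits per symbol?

Repeatedly combine the two least-probable nodes; the expected code length is the sum of the merged weights.
merge 41/500 + 93/1000 → 7/40
merge 97/1000 + 123/1000 → 11/50
merge 171/1000 + 7/40 → 173/500
merge 193/1000 + 11/50 → 413/1000
merge 241/1000 + 173/500 → 587/1000
merge 413/1000 + 587/1000 → 1
L = 7/40 + 11/50 + 173/500 + 413/1000 + 587/1000 + 1 = 2741/1000 = 2.741 bits/symbol.

2.741 bits/symbol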